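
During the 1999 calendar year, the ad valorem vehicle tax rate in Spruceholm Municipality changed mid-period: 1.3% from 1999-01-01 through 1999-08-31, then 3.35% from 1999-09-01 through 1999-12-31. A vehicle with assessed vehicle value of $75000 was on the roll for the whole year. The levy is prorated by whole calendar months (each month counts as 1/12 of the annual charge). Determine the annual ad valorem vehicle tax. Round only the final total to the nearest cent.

$1487.50

1999-01-01 to 1999-08-31: 8 months at 1.3% → $75000 × 1.3% × 8/12 = $650.0000
1999-09-01 to 1999-12-31: 4 months at 3.35% → $75000 × 3.35% × 4/12 = $837.5000
Total = $1487.5000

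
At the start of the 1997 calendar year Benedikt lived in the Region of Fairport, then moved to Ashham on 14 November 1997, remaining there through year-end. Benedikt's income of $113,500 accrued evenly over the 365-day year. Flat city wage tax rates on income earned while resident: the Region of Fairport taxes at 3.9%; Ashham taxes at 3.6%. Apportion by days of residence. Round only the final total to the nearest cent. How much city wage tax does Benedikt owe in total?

The Region of Fairport, 1 January – 13 November 1997: 317 days → $113,500 × 3.9% × 317/365 = $3,844.3849
Ashham, 14 November – 31 December 1997: 48 days → $113,500 × 3.6% × 48/365 = $537.3370
Total = $4,381.7219

$4,381.72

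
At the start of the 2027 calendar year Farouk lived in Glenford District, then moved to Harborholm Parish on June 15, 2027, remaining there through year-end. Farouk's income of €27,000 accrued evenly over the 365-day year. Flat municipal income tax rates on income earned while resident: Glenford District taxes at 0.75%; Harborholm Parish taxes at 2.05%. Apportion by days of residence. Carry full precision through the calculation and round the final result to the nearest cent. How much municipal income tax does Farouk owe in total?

€394.83

Glenford District, January 1 – June 14, 2027: 165 days → €27,000 × 0.75% × 165/365 = €91.5411
Harborholm Parish, June 15 – December 31, 2027: 200 days → €27,000 × 2.05% × 200/365 = €303.2877
Total = €394.8288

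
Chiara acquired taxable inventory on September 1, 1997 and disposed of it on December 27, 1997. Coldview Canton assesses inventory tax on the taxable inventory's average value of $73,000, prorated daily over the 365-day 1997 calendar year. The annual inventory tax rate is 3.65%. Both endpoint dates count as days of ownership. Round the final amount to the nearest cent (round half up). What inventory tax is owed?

$861.40

Days held (September 1 – December 27, 1997): 118 out of 365
Tax = $73,000 × 3.65% × 118/365 = $861.4000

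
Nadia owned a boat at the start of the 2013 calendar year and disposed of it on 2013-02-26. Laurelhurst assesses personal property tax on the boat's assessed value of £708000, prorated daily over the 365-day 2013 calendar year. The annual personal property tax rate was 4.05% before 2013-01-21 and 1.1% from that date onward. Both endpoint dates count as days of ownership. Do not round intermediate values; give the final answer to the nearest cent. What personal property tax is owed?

£2360.65

2013-01-01 to 2013-01-20: 20 days at 4.05% → £708000 × 4.05% × 20/365 = £1571.1781
2013-01-21 to 2013-02-26: 37 days at 1.1% → £708000 × 1.1% × 37/365 = £789.4685
Total = £2360.6466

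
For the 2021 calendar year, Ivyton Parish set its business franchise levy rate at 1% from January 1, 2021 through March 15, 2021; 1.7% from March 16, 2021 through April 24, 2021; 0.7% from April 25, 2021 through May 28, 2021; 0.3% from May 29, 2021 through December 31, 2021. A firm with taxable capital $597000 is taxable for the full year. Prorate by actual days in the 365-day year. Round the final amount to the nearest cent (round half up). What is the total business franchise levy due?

$3776.64

January 1 – March 15, 2021: 74 days at 1% → $597000 × 1% × 74/365 = $1210.3562
March 16 – April 24, 2021: 40 days at 1.7% → $597000 × 1.7% × 40/365 = $1112.2192
April 25 – May 28, 2021: 34 days at 0.7% → $597000 × 0.7% × 34/365 = $389.2767
May 29 – December 31, 2021: 217 days at 0.3% → $597000 × 0.3% × 217/365 = $1064.7863
Total = $3776.6384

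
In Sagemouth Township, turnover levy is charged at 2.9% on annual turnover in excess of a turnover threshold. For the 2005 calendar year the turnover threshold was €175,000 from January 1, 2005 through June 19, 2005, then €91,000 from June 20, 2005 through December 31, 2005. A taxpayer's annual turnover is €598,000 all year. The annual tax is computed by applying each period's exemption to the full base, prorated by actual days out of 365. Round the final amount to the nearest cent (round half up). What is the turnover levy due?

January 1 – June 19, 2005: 170 days, exemption €175,000 → (€598,000 − €175,000) × 2.9% × 170/365 = €5,713.3973
June 20 – December 31, 2005: 195 days, exemption €91,000 → (€598,000 − €91,000) × 2.9% × 195/365 = €7,855.0274
Total = €13,568.4247

€13,568.42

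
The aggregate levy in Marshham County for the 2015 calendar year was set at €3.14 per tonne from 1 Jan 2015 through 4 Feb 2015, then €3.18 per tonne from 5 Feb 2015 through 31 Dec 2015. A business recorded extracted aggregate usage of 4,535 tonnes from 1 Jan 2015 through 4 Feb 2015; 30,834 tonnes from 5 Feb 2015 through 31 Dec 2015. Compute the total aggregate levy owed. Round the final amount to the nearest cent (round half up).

€112,292.02

1 Jan – 4 Feb 2015: 4,535 tonnes at €3.14/tonne → €14,239.90
5 Feb – 31 Dec 2015: 30,834 tonnes at €3.18/tonne → €98,052.12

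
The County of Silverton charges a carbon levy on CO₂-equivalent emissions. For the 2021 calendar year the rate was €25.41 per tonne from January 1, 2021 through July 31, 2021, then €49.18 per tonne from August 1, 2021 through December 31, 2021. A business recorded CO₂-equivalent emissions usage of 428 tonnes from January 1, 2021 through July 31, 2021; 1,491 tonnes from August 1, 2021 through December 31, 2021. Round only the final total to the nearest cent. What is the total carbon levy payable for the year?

January 1 – July 31, 2021: 428 tonnes at €25.41/tonne → €10,875.48
August 1 – December 31, 2021: 1,491 tonnes at €49.18/tonne → €73,327.38

€84,202.86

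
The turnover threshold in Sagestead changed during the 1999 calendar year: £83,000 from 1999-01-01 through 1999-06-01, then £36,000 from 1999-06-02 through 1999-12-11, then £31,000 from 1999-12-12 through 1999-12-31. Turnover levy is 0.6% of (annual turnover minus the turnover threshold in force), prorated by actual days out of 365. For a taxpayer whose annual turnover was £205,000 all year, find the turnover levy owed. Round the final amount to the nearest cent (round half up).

£898.21

1999-01-01 to 1999-06-01: 152 days, exemption £83,000 → (£205,000 − £83,000) × 0.6% × 152/365 = £304.8329
1999-06-02 to 1999-12-11: 193 days, exemption £36,000 → (£205,000 − £36,000) × 0.6% × 193/365 = £536.1699
1999-12-12 to 1999-12-31: 20 days, exemption £31,000 → (£205,000 − £31,000) × 0.6% × 20/365 = £57.2055
Total = £898.2082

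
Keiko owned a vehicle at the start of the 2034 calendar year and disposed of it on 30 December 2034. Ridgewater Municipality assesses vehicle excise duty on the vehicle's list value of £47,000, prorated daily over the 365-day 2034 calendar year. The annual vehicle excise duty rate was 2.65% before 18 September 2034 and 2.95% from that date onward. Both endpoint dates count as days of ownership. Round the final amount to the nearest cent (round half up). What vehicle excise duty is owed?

1 January – 17 September 2034: 260 days at 2.65% → £47,000 × 2.65% × 260/365 = £887.2055
18 September – 30 December 2034: 104 days at 2.95% → £47,000 × 2.95% × 104/365 = £395.0575
Total = £1,282.2630

£1,282.26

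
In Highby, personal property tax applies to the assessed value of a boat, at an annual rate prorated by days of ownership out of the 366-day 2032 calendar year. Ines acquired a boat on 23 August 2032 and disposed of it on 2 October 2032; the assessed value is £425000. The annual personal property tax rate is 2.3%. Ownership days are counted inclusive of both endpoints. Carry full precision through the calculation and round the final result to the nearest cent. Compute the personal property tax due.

Days held (23 August – 2 October 2032): 41 out of 366
Tax = £425000 × 2.3% × 41/366 = £1095.0137

£1095.01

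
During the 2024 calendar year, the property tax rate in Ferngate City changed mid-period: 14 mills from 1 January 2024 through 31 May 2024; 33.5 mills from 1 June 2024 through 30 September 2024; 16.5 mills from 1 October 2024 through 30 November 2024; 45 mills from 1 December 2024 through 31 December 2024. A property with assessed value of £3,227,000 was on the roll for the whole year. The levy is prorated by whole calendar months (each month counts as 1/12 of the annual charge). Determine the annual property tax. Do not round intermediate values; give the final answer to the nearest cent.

£75,834.50

1 January – 31 May 2024: 5 months at 14 mills → £3,227,000 × 1.4% × 5/12 = £18,824.1667
1 June – 30 September 2024: 4 months at 33.5 mills → £3,227,000 × 3.35% × 4/12 = £36,034.8333
1 October – 30 November 2024: 2 months at 16.5 mills → £3,227,000 × 1.65% × 2/12 = £8,874.2500
1 December – 31 December 2024: 1 month at 45 mills → £3,227,000 × 4.5% × 1/12 = £12,101.2500
Total = £75,834.5000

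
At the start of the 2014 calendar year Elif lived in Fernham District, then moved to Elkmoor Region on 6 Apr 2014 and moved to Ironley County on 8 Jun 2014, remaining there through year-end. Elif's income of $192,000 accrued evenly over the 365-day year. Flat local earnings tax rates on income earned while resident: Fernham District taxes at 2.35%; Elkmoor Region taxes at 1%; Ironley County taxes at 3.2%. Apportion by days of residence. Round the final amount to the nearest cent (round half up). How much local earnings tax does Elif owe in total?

Fernham District, 1 Jan – 5 Apr 2014: 95 days → $192,000 × 2.35% × 95/365 = $1,174.3562
Elkmoor Region, 6 Apr – 7 Jun 2014: 63 days → $192,000 × 1% × 63/365 = $331.3973
Ironley County, 8 Jun – 31 Dec 2014: 207 days → $192,000 × 3.2% × 207/365 = $3,484.4055
Total = $4,990.1589

$4,990.16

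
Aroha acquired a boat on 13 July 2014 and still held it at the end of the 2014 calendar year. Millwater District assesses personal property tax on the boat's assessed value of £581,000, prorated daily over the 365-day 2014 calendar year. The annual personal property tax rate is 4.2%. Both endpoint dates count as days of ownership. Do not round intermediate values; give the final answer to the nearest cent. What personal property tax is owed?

£11,499.02

Days held (13 July – 31 December 2014): 172 out of 365
Tax = £581,000 × 4.2% × 172/365 = £11,499.0247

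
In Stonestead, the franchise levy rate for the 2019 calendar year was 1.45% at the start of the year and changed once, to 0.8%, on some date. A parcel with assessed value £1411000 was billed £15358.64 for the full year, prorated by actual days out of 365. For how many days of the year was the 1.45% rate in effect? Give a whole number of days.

Let d = days at the first rate; then 365 − d days at the second rate.
£1411000 × [1.45%·d + 0.8%·(365−d)] / 365 = £15358.64
Solving gives d = 162, so the new rate took effect on June 12, 2019.

162 days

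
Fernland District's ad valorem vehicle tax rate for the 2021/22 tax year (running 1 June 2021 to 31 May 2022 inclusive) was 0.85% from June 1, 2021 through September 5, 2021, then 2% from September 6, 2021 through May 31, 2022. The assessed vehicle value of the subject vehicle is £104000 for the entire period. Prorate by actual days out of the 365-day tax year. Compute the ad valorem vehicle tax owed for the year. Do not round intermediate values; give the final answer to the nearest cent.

June 1 – September 5, 2021: 97 days at 0.85% → £104000 × 0.85% × 97/365 = £234.9260
September 6, 2021 – May 31, 2022: 268 days at 2% → £104000 × 2% × 268/365 = £1527.2329
Total = £1762.1589

£1762.16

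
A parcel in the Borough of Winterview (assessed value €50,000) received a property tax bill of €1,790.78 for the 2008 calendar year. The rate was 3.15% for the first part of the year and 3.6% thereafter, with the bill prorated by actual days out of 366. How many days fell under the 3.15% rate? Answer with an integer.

15 days

Let d = days at the first rate; then 366 − d days at the second rate.
€50,000 × [3.15%·d + 3.6%·(366−d)] / 366 = €1,790.78
Solving gives d = 15, so the new rate took effect on 16 Jan 2008.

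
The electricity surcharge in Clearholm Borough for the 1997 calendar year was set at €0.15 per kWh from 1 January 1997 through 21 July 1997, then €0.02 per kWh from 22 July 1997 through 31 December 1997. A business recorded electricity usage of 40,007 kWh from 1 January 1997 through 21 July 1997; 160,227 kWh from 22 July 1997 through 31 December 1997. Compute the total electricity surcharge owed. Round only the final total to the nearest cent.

€9205.59

1 January – 21 July 1997: 40,007 kWh at €0.15/kWh → €6001.05
22 July – 31 December 1997: 160,227 kWh at €0.02/kWh → €3204.54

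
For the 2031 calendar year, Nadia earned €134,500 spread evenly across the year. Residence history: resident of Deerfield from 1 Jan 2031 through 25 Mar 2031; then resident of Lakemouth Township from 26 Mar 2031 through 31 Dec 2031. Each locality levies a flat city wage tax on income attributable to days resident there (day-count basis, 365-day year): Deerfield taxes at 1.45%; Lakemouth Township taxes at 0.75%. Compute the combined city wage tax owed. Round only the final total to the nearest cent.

Deerfield, 1 Jan – 25 Mar 2031: 84 days → €134,500 × 1.45% × 84/365 = €448.8247
Lakemouth Township, 26 Mar – 31 Dec 2031: 281 days → €134,500 × 0.75% × 281/365 = €776.5993
Total = €1,225.4240

€1,225.42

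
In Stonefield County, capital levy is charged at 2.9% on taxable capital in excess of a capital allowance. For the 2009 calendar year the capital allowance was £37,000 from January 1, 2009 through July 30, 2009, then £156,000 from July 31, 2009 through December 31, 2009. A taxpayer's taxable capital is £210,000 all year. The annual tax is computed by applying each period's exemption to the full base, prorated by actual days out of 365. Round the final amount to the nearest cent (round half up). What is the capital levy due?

January 1 – July 30, 2009: 211 days, exemption £37,000 → (£210,000 − £37,000) × 2.9% × 211/365 = £2,900.2384
July 31 – December 31, 2009: 154 days, exemption £156,000 → (£210,000 − £156,000) × 2.9% × 154/365 = £660.7233
Total = £3,560.9616

£3,560.96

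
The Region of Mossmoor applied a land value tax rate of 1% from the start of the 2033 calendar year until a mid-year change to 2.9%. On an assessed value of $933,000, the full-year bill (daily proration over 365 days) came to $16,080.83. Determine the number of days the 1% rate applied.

226 days

Let d = days at the first rate; then 365 − d days at the second rate.
$933,000 × [1%·d + 2.9%·(365−d)] / 365 = $16,080.83
Solving gives d = 226, so the new rate took effect on 15 August 2033.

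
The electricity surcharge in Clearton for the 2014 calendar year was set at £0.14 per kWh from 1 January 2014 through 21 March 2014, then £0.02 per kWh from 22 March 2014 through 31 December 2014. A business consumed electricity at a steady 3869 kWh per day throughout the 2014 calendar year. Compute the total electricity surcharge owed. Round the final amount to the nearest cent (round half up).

1 January – 21 March 2014: 80 days × 3869 kWh/day = 309,520 kWh at £0.14/kWh → £43332.80
22 March – 31 December 2014: 285 days × 3869 kWh/day = 1,102,665 kWh at £0.02/kWh → £22053.30

£65386.10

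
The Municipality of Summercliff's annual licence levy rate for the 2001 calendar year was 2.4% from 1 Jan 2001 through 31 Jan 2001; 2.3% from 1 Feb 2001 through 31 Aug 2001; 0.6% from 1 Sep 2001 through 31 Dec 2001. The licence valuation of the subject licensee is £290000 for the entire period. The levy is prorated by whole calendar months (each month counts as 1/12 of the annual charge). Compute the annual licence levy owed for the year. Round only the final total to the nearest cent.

£5050.83

1 Jan – 31 Jan 2001: 1 month at 2.4% → £290000 × 2.4% × 1/12 = £580.0000
1 Feb – 31 Aug 2001: 7 months at 2.3% → £290000 × 2.3% × 7/12 = £3890.8333
1 Sep – 31 Dec 2001: 4 months at 0.6% → £290000 × 0.6% × 4/12 = £580.0000
Total = £5050.8333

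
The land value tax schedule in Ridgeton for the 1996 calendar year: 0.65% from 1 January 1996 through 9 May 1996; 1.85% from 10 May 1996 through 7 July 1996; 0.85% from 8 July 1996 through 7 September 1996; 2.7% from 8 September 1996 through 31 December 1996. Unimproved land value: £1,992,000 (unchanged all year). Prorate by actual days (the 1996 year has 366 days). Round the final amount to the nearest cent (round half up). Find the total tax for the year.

1 January – 9 May 1996: 130 days at 0.65% → £1,992,000 × 0.65% × 130/366 = £4,599.0164
10 May – 7 July 1996: 59 days at 1.85% → £1,992,000 × 1.85% × 59/366 = £5,940.6230
8 July – 7 September 1996: 62 days at 0.85% → £1,992,000 × 0.85% × 62/366 = £2,868.2623
8 September – 31 December 1996: 115 days at 2.7% → £1,992,000 × 2.7% × 115/366 = £16,899.3443
Total = £30,307.2459

£30,307.25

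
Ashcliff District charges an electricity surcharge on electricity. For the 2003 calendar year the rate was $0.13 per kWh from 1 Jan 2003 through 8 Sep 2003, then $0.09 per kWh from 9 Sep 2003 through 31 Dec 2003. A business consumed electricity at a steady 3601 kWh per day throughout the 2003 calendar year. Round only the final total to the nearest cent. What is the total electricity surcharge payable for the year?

$154,446.89

1 Jan – 8 Sep 2003: 251 days × 3601 kWh/day = 903,851 kWh at $0.13/kWh → $117,500.63
9 Sep – 31 Dec 2003: 114 days × 3601 kWh/day = 410,514 kWh at $0.09/kWh → $36,946.26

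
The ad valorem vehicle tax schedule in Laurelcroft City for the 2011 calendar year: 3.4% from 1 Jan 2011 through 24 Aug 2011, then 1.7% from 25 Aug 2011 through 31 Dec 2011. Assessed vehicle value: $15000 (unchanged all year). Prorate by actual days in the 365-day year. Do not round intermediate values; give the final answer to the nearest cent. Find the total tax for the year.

1 Jan – 24 Aug 2011: 236 days at 3.4% → $15000 × 3.4% × 236/365 = $329.7534
25 Aug – 31 Dec 2011: 129 days at 1.7% → $15000 × 1.7% × 129/365 = $90.1233
Total = $419.8767

$419.88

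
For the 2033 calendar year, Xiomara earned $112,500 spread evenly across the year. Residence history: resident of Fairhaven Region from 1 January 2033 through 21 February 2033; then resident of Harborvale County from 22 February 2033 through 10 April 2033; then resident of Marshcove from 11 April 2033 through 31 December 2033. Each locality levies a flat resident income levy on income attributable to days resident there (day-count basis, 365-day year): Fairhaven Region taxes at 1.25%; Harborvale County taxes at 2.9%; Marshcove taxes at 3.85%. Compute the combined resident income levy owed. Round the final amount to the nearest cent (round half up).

Fairhaven Region, 1 January – 21 February 2033: 52 days → $112,500 × 1.25% × 52/365 = $200.3425
Harborvale County, 22 February – 10 April 2033: 48 days → $112,500 × 2.9% × 48/365 = $429.0411
Marshcove, 11 April – 31 December 2033: 265 days → $112,500 × 3.85% × 265/365 = $3,144.6062
Total = $3,773.9897

$3,773.99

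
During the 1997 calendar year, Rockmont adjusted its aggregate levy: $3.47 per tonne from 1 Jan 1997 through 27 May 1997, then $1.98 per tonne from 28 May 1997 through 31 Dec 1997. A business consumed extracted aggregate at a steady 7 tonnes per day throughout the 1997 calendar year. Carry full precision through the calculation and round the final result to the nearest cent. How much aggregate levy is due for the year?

$6592.11

1 Jan – 27 May 1997: 147 days × 7 tonnes/day = 1,029 tonnes at $3.47/tonne → $3570.63
28 May – 31 Dec 1997: 218 days × 7 tonnes/day = 1,526 tonnes at $1.98/tonne → $3021.48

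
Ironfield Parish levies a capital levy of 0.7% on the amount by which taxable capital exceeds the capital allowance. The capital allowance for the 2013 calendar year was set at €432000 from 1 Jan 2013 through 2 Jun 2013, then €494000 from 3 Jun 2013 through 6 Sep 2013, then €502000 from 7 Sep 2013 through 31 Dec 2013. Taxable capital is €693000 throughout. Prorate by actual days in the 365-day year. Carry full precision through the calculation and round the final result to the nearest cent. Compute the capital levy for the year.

1 Jan – 2 Jun 2013: 153 days, exemption €432000 → (€693000 − €432000) × 0.7% × 153/365 = €765.8384
3 Jun – 6 Sep 2013: 96 days, exemption €494000 → (€693000 − €494000) × 0.7% × 96/365 = €366.3781
7 Sep – 31 Dec 2013: 116 days, exemption €502000 → (€693000 − €502000) × 0.7% × 116/365 = €424.9096
Total = €1557.1260

€1557.13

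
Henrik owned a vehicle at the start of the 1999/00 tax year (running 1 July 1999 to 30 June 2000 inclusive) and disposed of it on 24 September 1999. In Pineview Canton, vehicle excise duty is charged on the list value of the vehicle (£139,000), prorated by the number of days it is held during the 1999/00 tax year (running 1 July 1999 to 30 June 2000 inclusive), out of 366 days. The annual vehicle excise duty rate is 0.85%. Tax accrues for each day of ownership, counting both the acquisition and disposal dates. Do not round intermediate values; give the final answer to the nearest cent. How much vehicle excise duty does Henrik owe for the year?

Days held (1 July – 24 September 1999): 86 out of 366
Tax = £139,000 × 0.85% × 86/366 = £277.6202

£277.62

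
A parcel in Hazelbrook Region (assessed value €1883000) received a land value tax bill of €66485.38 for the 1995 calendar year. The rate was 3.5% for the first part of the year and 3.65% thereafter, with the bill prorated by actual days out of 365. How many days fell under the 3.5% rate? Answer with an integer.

290 days

Let d = days at the first rate; then 365 − d days at the second rate.
€1883000 × [3.5%·d + 3.65%·(365−d)] / 365 = €66485.38
Solving gives d = 290, so the new rate took effect on 18 Oct 1995.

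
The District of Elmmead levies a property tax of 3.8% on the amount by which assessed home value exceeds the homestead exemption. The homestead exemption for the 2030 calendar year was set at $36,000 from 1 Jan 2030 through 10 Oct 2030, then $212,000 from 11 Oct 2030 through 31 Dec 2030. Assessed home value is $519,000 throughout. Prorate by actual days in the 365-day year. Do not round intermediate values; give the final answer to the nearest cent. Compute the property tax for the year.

1 Jan – 10 Oct 2030: 283 days, exemption $36,000 → ($519,000 − $36,000) × 3.8% × 283/365 = $14,230.6356
11 Oct – 31 Dec 2030: 82 days, exemption $212,000 → ($519,000 − $212,000) × 3.8% × 82/365 = $2,620.8548
Total = $16,851.4904

$16,851.49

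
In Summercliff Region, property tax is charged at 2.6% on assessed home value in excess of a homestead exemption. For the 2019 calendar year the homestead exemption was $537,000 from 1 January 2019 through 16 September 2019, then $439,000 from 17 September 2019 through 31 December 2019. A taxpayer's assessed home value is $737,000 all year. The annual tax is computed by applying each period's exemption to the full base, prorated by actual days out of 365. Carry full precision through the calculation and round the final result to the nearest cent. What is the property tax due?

$5,939.97

1 January – 16 September 2019: 259 days, exemption $537,000 → ($737,000 − $537,000) × 2.6% × 259/365 = $3,689.8630
17 September – 31 December 2019: 106 days, exemption $439,000 → ($737,000 − $439,000) × 2.6% × 106/365 = $2,250.1041
Total = $5,939.9671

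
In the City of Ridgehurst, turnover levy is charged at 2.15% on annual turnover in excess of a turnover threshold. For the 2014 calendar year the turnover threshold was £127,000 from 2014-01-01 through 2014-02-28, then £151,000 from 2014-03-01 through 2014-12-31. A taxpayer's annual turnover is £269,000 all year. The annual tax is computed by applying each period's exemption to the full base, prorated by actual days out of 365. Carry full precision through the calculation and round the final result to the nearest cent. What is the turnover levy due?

2014-01-01 to 2014-02-28: 59 days, exemption £127,000 → (£269,000 − £127,000) × 2.15% × 59/365 = £493.4986
2014-03-01 to 2014-12-31: 306 days, exemption £151,000 → (£269,000 − £151,000) × 2.15% × 306/365 = £2,126.9096
Total = £2,620.4082

£2,620.41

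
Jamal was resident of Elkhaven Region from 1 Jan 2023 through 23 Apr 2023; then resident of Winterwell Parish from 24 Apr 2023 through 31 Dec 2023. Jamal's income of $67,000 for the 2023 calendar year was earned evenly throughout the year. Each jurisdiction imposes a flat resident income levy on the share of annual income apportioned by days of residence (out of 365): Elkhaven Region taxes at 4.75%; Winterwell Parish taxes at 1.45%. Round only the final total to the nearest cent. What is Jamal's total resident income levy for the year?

$1,656.00

Elkhaven Region, 1 Jan – 23 Apr 2023: 113 days → $67,000 × 4.75% × 113/365 = $985.2671
Winterwell Parish, 24 Apr – 31 Dec 2023: 252 days → $67,000 × 1.45% × 252/365 = $670.7342
Total = $1,656.0014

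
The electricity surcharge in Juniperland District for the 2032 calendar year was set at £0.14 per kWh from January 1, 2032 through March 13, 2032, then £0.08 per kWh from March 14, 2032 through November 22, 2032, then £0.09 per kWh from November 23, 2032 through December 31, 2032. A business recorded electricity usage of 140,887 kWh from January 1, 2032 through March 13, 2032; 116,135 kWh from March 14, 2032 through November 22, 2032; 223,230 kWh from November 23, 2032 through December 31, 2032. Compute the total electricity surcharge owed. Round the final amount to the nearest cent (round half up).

£49,105.68

January 1 – March 13, 2032: 140,887 kWh at £0.14/kWh → £19,724.18
March 14 – November 22, 2032: 116,135 kWh at £0.08/kWh → £9,290.80
November 23 – December 31, 2032: 223,230 kWh at £0.09/kWh → £20,090.70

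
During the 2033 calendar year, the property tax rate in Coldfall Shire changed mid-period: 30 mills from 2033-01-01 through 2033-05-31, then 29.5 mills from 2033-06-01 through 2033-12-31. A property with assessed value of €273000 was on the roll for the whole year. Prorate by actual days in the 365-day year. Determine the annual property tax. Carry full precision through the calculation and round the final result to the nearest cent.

2033-01-01 to 2033-05-31: 151 days at 30 mills → €273000 × 3% × 151/365 = €3388.1918
2033-06-01 to 2033-12-31: 214 days at 29.5 mills → €273000 × 2.95% × 214/365 = €4721.7781
Total = €8109.9699

€8109.97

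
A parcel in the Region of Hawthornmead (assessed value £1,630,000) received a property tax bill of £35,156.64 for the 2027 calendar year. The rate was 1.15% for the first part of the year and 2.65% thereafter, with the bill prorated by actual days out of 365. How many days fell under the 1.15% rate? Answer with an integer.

120 days

Let d = days at the first rate; then 365 − d days at the second rate.
£1,630,000 × [1.15%·d + 2.65%·(365−d)] / 365 = £35,156.64
Solving gives d = 120, so the new rate took effect on May 1, 2027.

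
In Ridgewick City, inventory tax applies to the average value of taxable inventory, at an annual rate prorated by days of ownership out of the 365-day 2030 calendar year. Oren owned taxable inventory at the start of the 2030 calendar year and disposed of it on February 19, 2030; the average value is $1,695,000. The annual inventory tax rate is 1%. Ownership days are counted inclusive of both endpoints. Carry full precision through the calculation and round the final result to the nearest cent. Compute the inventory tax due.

Days held (January 1 – February 19, 2030): 50 out of 365
Tax = $1,695,000 × 1% × 50/365 = $2,321.9178

$2,321.92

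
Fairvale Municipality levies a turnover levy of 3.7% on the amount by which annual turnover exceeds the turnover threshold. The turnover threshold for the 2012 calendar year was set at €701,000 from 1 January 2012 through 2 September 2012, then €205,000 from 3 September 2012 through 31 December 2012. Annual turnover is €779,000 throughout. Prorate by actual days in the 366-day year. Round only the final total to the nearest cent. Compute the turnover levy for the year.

€8,903.05

1 January – 2 September 2012: 246 days, exemption €701,000 → (€779,000 − €701,000) × 3.7% × 246/366 = €1,939.7705
3 September – 31 December 2012: 120 days, exemption €205,000 → (€779,000 − €205,000) × 3.7% × 120/366 = €6,963.2787
Total = €8,903.0492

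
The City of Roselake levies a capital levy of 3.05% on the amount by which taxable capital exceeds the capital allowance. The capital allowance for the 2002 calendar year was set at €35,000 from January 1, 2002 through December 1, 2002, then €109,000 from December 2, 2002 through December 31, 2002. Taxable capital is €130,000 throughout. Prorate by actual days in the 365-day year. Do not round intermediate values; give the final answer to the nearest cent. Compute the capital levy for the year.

€2,711.99

January 1 – December 1, 2002: 335 days, exemption €35,000 → (€130,000 − €35,000) × 3.05% × 335/365 = €2,659.3493
December 2 – December 31, 2002: 30 days, exemption €109,000 → (€130,000 − €109,000) × 3.05% × 30/365 = €52.6438
Total = €2,711.9932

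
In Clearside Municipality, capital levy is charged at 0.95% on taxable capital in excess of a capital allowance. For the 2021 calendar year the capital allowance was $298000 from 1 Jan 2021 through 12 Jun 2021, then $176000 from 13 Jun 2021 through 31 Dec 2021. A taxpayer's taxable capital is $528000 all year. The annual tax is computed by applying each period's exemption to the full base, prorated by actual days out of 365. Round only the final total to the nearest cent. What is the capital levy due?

1 Jan – 12 Jun 2021: 163 days, exemption $298000 → ($528000 − $298000) × 0.95% × 163/365 = $975.7671
13 Jun – 31 Dec 2021: 202 days, exemption $176000 → ($528000 − $176000) × 0.95% × 202/365 = $1850.6521
Total = $2826.4192

$2826.42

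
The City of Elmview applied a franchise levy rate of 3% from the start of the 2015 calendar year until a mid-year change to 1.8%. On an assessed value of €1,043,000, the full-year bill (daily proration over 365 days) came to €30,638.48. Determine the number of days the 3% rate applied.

Let d = days at the first rate; then 365 − d days at the second rate.
€1,043,000 × [3%·d + 1.8%·(365−d)] / 365 = €30,638.48
Solving gives d = 346, so the new rate took effect on 13 Dec 2015.

346 days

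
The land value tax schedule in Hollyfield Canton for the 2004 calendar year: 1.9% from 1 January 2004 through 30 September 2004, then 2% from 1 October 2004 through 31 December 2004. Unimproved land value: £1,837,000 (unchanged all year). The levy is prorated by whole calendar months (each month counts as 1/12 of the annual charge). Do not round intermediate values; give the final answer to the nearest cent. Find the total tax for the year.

£35,362.25

1 January – 30 September 2004: 9 months at 1.9% → £1,837,000 × 1.9% × 9/12 = £26,177.2500
1 October – 31 December 2004: 3 months at 2% → £1,837,000 × 2% × 3/12 = £9,185.0000
Total = £35,362.2500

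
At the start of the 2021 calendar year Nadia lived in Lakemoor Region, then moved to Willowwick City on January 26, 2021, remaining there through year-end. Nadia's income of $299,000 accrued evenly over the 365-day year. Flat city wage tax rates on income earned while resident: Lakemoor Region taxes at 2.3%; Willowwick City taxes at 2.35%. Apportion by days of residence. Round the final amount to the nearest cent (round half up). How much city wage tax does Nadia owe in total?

Lakemoor Region, January 1 – January 25, 2021: 25 days → $299,000 × 2.3% × 25/365 = $471.0274
Willowwick City, January 26 – December 31, 2021: 340 days → $299,000 × 2.35% × 340/365 = $6,545.2329
Total = $7,016.2603

$7,016.26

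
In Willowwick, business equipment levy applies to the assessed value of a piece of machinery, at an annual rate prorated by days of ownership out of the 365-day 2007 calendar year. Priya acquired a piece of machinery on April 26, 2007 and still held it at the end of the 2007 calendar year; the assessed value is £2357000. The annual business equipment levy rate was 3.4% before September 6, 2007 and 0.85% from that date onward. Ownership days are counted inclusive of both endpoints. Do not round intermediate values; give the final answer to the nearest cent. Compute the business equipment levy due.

April 26 – September 5, 2007: 133 days at 3.4% → £2357000 × 3.4% × 133/365 = £29200.9699
September 6 – December 31, 2007: 117 days at 0.85% → £2357000 × 0.85% × 117/365 = £6422.0178
Total = £35622.9877

£35622.99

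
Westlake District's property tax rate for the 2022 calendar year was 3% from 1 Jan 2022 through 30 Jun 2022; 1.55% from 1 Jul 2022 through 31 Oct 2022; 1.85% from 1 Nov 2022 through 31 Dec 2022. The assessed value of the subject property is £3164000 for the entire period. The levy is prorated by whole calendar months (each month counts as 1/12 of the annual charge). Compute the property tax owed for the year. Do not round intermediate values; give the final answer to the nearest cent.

£73563.00

1 Jan – 30 Jun 2022: 6 months at 3% → £3164000 × 3% × 6/12 = £47460.0000
1 Jul – 31 Oct 2022: 4 months at 1.55% → £3164000 × 1.55% × 4/12 = £16347.3333
1 Nov – 31 Dec 2022: 2 months at 1.85% → £3164000 × 1.85% × 2/12 = £9755.6667
Total = £73563.0000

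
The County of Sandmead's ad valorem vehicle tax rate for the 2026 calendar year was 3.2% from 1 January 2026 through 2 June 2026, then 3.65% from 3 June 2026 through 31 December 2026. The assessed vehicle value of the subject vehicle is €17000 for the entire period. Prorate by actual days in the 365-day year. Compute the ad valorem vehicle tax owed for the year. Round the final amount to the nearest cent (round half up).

€588.43

1 January – 2 June 2026: 153 days at 3.2% → €17000 × 3.2% × 153/365 = €228.0329
3 June – 31 December 2026: 212 days at 3.65% → €17000 × 3.65% × 212/365 = €360.4000
Total = €588.4329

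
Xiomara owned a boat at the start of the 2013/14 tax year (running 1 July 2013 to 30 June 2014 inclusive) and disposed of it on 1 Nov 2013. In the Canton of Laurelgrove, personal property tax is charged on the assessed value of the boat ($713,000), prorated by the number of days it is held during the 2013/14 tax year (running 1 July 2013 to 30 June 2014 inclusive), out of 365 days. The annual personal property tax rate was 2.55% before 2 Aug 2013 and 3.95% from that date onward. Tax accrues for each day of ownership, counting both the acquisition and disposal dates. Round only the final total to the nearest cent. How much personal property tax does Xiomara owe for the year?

$8,692.74

1 Jul – 1 Aug 2013: 32 days at 2.55% → $713,000 × 2.55% × 32/365 = $1,593.9945
2 Aug – 1 Nov 2013: 92 days at 3.95% → $713,000 × 3.95% × 92/365 = $7,098.7452
Total = $8,692.7397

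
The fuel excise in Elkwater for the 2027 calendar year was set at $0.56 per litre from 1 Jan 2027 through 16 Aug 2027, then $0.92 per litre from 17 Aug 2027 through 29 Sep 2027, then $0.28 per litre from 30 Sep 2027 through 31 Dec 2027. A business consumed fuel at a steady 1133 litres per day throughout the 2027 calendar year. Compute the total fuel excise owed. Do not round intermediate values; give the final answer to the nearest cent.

1 Jan – 16 Aug 2027: 228 days × 1133 litres/day = 258,324 litres at $0.56/litre → $144,661.44
17 Aug – 29 Sep 2027: 44 days × 1133 litres/day = 49,852 litres at $0.92/litre → $45,863.84
30 Sep – 31 Dec 2027: 93 days × 1133 litres/day = 105,369 litres at $0.28/litre → $29,503.32

$220,028.60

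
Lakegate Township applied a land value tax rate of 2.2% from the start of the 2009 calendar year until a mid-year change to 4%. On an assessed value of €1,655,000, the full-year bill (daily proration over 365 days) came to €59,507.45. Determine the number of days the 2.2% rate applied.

82 days

Let d = days at the first rate; then 365 − d days at the second rate.
€1,655,000 × [2.2%·d + 4%·(365−d)] / 365 = €59,507.45
Solving gives d = 82, so the new rate took effect on March 24, 2009.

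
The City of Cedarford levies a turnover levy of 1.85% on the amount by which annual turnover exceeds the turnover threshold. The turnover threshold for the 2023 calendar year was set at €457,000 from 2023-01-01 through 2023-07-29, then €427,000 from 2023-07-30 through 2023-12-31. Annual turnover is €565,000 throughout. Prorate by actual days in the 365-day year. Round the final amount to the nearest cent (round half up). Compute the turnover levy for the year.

2023-01-01 to 2023-07-29: 210 days, exemption €457,000 → (€565,000 − €457,000) × 1.85% × 210/365 = €1,149.5342
2023-07-30 to 2023-12-31: 155 days, exemption €427,000 → (€565,000 − €427,000) × 1.85% × 155/365 = €1,084.1507
Total = €2,233.6849

€2,233.68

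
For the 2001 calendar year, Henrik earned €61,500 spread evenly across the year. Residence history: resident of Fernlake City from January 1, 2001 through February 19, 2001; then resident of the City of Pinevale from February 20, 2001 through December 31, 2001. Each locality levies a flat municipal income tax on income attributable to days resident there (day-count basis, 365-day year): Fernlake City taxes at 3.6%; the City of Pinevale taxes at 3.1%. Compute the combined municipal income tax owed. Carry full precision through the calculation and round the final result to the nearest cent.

€1,948.62

Fernlake City, January 1 – February 19, 2001: 50 days → €61,500 × 3.6% × 50/365 = €303.2877
The City of Pinevale, February 20 – December 31, 2001: 315 days → €61,500 × 3.1% × 315/365 = €1,645.3356
Total = €1,948.6233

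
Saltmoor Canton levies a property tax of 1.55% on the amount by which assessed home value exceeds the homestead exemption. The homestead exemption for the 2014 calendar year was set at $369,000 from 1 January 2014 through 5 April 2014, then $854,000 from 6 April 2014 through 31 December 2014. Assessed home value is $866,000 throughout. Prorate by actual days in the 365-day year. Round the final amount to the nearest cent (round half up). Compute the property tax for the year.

$2,142.61

1 January – 5 April 2014: 95 days, exemption $369,000 → ($866,000 − $369,000) × 1.55% × 95/365 = $2,005.0205
6 April – 31 December 2014: 270 days, exemption $854,000 → ($866,000 − $854,000) × 1.55% × 270/365 = $137.5890
Total = $2,142.6096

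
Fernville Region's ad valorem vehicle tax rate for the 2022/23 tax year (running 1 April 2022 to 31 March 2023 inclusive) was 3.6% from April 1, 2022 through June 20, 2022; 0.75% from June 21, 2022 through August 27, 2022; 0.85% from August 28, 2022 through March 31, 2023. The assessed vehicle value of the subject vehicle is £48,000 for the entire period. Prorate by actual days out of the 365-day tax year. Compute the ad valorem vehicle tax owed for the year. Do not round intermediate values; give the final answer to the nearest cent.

£691.99

April 1 – June 20, 2022: 81 days at 3.6% → £48,000 × 3.6% × 81/365 = £383.4740
June 21 – August 27, 2022: 68 days at 0.75% → £48,000 × 0.75% × 68/365 = £67.0685
August 28, 2022 – March 31, 2023: 216 days at 0.85% → £48,000 × 0.85% × 216/365 = £241.4466
Total = £691.9890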